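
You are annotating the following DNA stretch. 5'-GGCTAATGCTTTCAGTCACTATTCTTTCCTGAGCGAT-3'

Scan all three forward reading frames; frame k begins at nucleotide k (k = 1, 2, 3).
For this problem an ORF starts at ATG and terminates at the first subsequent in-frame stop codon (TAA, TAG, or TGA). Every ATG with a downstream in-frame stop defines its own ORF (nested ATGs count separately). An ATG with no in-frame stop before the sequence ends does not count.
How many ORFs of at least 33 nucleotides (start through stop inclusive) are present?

Frame 1: GGC TAA TGC TTT CAG TCA CTA TTC TTT CCT GAG CGA — no ATG→stop ORF.
Frame 2: GCT AAT GCT TTC AGT CAC TAT TCT TTC CTG AGC GAT — no ATG→stop ORF.
Frame 3: CTA ATG CTT TCA GTC ACT ATT CTT TCC TGA GCG — ATG at 6, stop TGA at 30 → 27 nt.
No ORF reaches 33 nucleotides. Count = 0.

0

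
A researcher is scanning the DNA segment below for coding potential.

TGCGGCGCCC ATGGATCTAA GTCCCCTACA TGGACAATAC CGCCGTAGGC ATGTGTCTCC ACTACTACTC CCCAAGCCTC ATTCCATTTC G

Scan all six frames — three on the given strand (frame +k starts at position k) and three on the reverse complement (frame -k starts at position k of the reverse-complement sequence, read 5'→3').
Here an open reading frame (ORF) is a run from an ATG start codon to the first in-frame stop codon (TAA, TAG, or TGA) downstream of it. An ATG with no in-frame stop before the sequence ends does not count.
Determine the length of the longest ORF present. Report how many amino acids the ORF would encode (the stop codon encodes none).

Reverse complement (5'→3'): CGAAATGGAATGAGGCTTGGGGAGTAGTAGTGGAGACACATGCCTACGGCGGTATTGTCCATGTAGGGGACTTAGATCCATGGGCGCCGCA
Frame +1: TGC GGC GCC CAT GGA TCT AAG TCC CCT ACA TGG ACA ATA CCG CCG TAG GCA TGT GTC TCC ACT ACT ACT CCC CAA GCC TCA TTC CAT TTC — no ATG→stop ORF.
Frame +2: GCG GCG CCC ATG GAT CTA AGT CCC CTA CAT GGA CAA TAC CGC CGT AGG CAT GTG TCT CCA CTA CTA CTC CCC AAG CCT CAT TCC ATT TCG — no ATG→stop ORF.
Frame +3: CGG CGC CCA TGG ATC TAA GTC CCC TAC ATG GAC AAT ACC GCC GTA GGC ATG TGT CTC CAC TAC TAC TCC CCA AGC CTC ATT CCA TTT — no ATG→stop ORF.
Frame -1: CGA AAT GGA ATG AGG CTT GGG GAG TAG TAG TGG AGA CAC ATG CCT ACG GCG GTA TTG TCC ATG TAG GGG ACT TAG ATC CAT GGG CGC CGC — ATG at 10, stop TAG at 25 → 18 nt; ATG at 40, stop TAG at 64 → 27 nt; ATG at 61, stop TAG at 64 → 6 nt.
Frame -2: GAA ATG GAA TGA GGC TTG GGG AGT AGT AGT GGA GAC ACA TGC CTA CGG CGG TAT TGT CCA TGT AGG GGA CTT AGA TCC ATG GGC GCC GCA — ATG at 5, stop TGA at 11 → 9 nt.
Frame -3: AAA TGG AAT GAG GCT TGG GGA GTA GTA GTG GAG ACA CAT GCC TAC GGC GGT ATT GTC CAT GTA GGG GAC TTA GAT CCA TGG GCG CCG — no ATG→stop ORF.
Longest: frame -1, positions 40–66, 27 nt = 9 codons = 8 aa. → 8 amino acids.

8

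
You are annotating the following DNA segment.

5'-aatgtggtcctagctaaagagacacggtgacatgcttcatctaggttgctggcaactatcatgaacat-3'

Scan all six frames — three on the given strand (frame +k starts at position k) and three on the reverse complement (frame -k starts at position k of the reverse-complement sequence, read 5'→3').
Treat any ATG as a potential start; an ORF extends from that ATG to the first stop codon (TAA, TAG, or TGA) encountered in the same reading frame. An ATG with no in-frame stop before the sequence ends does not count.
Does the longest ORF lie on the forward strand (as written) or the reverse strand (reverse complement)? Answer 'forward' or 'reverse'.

forward

Reverse complement (5'→3'): ATGTTCATGATAGTTGCCAGCAACCTAGATGAAGCATGTCACCGTGTCTCTTTAGCTAGGACCACATT
Frame +1: AAT GTG GTC CTA GCT AAA GAG ACA CGG TGA CAT GCT TCA TCT AGG TTG CTG GCA ACT ATC ATG AAC — no ATG→stop ORF.
Frame +2: ATG TGG TCC TAG CTA AAG AGA CAC GGT GAC ATG CTT CAT CTA GGT TGC TGG CAA CTA TCA TGA ACA — ATG at 2, stop TAG at 11 → 12 nt; ATG at 32, stop TGA at 62 → 33 nt.
Frame +3: TGT GGT CCT AGC TAA AGA GAC ACG GTG ACA TGC TTC ATC TAG GTT GCT GGC AAC TAT CAT GAA CAT — no ATG→stop ORF.
Frame -1: ATG TTC ATG ATA GTT GCC AGC AAC CTA GAT GAA GCA TGT CAC CGT GTC TCT TTA GCT AGG ACC ACA — no ATG→stop ORF.
Frame -2: TGT TCA TGA TAG TTG CCA GCA ACC TAG ATG AAG CAT GTC ACC GTG TCT CTT TAG CTA GGA CCA CAT — ATG at 29, stop TAG at 53 → 27 nt.
Frame -3: GTT CAT GAT AGT TGC CAG CAA CCT AGA TGA AGC ATG TCA CCG TGT CTC TTT AGC TAG GAC CAC ATT — ATG at 36, stop TAG at 57 → 24 nt.
Forward-strand max 33 nt; reverse-strand max 27 nt. The forward strand has the longer ORF.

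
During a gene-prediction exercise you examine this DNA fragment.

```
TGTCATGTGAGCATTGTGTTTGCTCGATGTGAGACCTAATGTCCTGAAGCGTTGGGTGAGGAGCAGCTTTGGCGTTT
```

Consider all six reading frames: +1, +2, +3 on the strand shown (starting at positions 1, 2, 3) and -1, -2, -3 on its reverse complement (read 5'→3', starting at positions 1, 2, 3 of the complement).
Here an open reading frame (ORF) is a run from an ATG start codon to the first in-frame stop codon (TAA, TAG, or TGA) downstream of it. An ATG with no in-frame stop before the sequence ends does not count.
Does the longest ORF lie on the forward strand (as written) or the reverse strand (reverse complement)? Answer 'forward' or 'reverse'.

Reverse complement (5'→3'): AAACGCCAAAGCTGCTCCTCACCCAACGCTTCAGGACATTAGGTCTCACATCGAGCAAACACAATGCTCACATGACA
Frame +1: TGT CAT GTG AGC ATT GTG TTT GCT CGA TGT GAG ACC TAA TGT CCT GAA GCG TTG GGT GAG GAG CAG CTT TGG CGT — no ATG→stop ORF.
Frame +2: GTC ATG TGA GCA TTG TGT TTG CTC GAT GTG AGA CCT AAT GTC CTG AAG CGT TGG GTG AGG AGC AGC TTT GGC GTT — ATG at 5, stop TGA at 8 → 6 nt.
Frame +3: TCA TGT GAG CAT TGT GTT TGC TCG ATG TGA GAC CTA ATG TCC TGA AGC GTT GGG TGA GGA GCA GCT TTG GCG TTT — ATG at 27, stop TGA at 30 → 6 nt; ATG at 39, stop TGA at 45 → 9 nt.
Frame -1: AAA CGC CAA AGC TGC TCC TCA CCC AAC GCT TCA GGA CAT TAG GTC TCA CAT CGA GCA AAC ACA ATG CTC ACA TGA — ATG at 64, stop TGA at 73 → 12 nt.
Frame -2: AAC GCC AAA GCT GCT CCT CAC CCA ACG CTT CAG GAC ATT AGG TCT CAC ATC GAG CAA ACA CAA TGC TCA CAT GAC — no ATG→stop ORF.
Frame -3: ACG CCA AAG CTG CTC CTC ACC CAA CGC TTC AGG ACA TTA GGT CTC ACA TCG AGC AAA CAC AAT GCT CAC ATG ACA — no ATG→stop ORF.
Forward-strand max 9 nt; reverse-strand max 12 nt. The reverse strand has the longer ORF.

reverse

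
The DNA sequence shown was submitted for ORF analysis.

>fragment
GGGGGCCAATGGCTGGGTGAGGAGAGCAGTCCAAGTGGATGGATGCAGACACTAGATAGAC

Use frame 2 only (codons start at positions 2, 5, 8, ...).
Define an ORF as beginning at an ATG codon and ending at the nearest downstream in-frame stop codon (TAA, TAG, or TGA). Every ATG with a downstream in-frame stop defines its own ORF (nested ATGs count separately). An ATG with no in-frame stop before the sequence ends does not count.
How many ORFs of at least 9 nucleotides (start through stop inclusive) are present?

Frame 2: GGG GCC AAT GGC TGG GTG AGG AGA GCA GTC CAA GTG GAT GGA TGC AGA CAC TAG ATA GAC — no ATG→stop ORF.
No ORF reaches 9 nucleotides. Count = 0.

0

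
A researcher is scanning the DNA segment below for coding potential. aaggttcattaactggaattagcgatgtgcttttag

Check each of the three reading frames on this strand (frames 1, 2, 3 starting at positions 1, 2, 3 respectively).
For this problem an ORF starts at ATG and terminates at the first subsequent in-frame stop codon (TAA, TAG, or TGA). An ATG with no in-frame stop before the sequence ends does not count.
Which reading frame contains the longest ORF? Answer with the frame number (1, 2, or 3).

Frame 1: AAG GTT CAT TAA CTG GAA TTA GCG ATG TGC TTT TAG — ATG at 25, stop TAG at 34 → 12 nt.
Frame 2: AGG TTC ATT AAC TGG AAT TAG CGA TGT GCT TTT — no ATG→stop ORF.
Frame 3: GGT TCA TTA ACT GGA ATT AGC GAT GTG CTT TTA — no ATG→stop ORF.
Longest ORF is 12 nt in frame 1 (positions 25–36).

1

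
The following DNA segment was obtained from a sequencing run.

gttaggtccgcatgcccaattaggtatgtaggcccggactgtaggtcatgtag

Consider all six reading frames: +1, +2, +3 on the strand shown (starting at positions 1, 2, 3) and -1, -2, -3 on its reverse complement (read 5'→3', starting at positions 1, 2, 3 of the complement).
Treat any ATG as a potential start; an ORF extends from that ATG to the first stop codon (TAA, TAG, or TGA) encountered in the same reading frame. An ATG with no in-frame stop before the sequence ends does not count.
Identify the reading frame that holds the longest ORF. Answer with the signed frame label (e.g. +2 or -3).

-2

Reverse complement (5'→3'): CTACATGACCTACAGTCCGGGCCTACATACCTAATTGGGCATGCGGACCTAAC
Frame +1: GTT AGG TCC GCA TGC CCA ATT AGG TAT GTA GGC CCG GAC TGT AGG TCA TGT — no ATG→stop ORF.
Frame +2: TTA GGT CCG CAT GCC CAA TTA GGT ATG TAG GCC CGG ACT GTA GGT CAT GTA — ATG at 26, stop TAG at 29 → 6 nt.
Frame +3: TAG GTC CGC ATG CCC AAT TAG GTA TGT AGG CCC GGA CTG TAG GTC ATG TAG — ATG at 12, stop TAG at 21 → 12 nt; ATG at 48, stop TAG at 51 → 6 nt.
Frame -1: CTA CAT GAC CTA CAG TCC GGG CCT ACA TAC CTA ATT GGG CAT GCG GAC CTA — no ATG→stop ORF.
Frame -2: TAC ATG ACC TAC AGT CCG GGC CTA CAT ACC TAA TTG GGC ATG CGG ACC TAA — ATG at 5, stop TAA at 32 → 30 nt; ATG at 41, stop TAA at 50 → 12 nt.
Frame -3: ACA TGA CCT ACA GTC CGG GCC TAC ATA CCT AAT TGG GCA TGC GGA CCT AAC — no ATG→stop ORF.
Longest ORF is 30 nt in frame -2 (positions 5–34).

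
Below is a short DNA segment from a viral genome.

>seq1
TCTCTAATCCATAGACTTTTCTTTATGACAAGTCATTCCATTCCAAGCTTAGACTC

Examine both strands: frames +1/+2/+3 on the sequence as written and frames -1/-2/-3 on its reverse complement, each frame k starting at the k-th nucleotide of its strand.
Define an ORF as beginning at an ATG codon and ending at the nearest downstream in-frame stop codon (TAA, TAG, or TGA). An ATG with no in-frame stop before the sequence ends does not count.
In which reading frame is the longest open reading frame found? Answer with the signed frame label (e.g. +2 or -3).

Reverse complement (5'→3'): GAGTCTAAGCTTGGAATGGAATGACTTGTCATAAAGAAAAGTCTATGGATTAGAGA
Frame +1: TCT CTA ATC CAT AGA CTT TTC TTT ATG ACA AGT CAT TCC ATT CCA AGC TTA GAC — no ATG→stop ORF.
Frame +2: CTC TAA TCC ATA GAC TTT TCT TTA TGA CAA GTC ATT CCA TTC CAA GCT TAG ACT — no ATG→stop ORF.
Frame +3: TCT AAT CCA TAG ACT TTT CTT TAT GAC AAG TCA TTC CAT TCC AAG CTT AGA CTC — no ATG→stop ORF.
Frame -1: GAG TCT AAG CTT GGA ATG GAA TGA CTT GTC ATA AAG AAA AGT CTA TGG ATT AGA — ATG at 16, stop TGA at 22 → 9 nt.
Frame -2: AGT CTA AGC TTG GAA TGG AAT GAC TTG TCA TAA AGA AAA GTC TAT GGA TTA GAG — no ATG→stop ORF.
Frame -3: GTC TAA GCT TGG AAT GGA ATG ACT TGT CAT AAA GAA AAG TCT ATG GAT TAG AGA — ATG at 21, stop TAG at 51 → 33 nt; ATG at 45, stop TAG at 51 → 9 nt.
Longest ORF is 33 nt in frame -3 (positions 21–53).

-3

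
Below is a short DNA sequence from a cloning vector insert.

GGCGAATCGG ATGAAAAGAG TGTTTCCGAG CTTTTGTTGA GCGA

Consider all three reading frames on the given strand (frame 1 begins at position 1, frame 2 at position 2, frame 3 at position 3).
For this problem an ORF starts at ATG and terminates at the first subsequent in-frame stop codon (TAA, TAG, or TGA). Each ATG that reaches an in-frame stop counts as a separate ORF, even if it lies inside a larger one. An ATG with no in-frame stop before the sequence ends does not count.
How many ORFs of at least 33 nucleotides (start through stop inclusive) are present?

Frame 1: GGC GAA TCG GAT GAA AAG AGT GTT TCC GAG CTT TTG TTG AGC — no ATG→stop ORF.
Frame 2: GCG AAT CGG ATG AAA AGA GTG TTT CCG AGC TTT TGT TGA GCG — ATG at 11, stop TGA at 38 → 30 nt.
Frame 3: CGA ATC GGA TGA AAA GAG TGT TTC CGA GCT TTT GTT GAG CGA — no ATG→stop ORF.
No ORF reaches 33 nucleotides. Count = 0.

0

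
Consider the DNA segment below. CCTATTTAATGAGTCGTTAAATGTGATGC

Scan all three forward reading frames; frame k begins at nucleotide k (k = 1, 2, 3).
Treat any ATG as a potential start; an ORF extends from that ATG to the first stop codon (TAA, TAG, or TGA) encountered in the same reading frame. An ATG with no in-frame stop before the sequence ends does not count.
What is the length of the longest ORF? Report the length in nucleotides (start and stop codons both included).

Frame 1: CCT ATT TAA TGA GTC GTT AAA TGT GAT — no ATG→stop ORF.
Frame 2: CTA TTT AAT GAG TCG TTA AAT GTG ATG — no ATG→stop ORF.
Frame 3: TAT TTA ATG AGT CGT TAA ATG TGA TGC — ATG at 9, stop TAA at 18 → 12 nt; ATG at 21, stop TGA at 24 → 6 nt.
Longest: frame 3, positions 9–20, 12 nt = 4 codons = 3 aa. → 12 nucleotides.

12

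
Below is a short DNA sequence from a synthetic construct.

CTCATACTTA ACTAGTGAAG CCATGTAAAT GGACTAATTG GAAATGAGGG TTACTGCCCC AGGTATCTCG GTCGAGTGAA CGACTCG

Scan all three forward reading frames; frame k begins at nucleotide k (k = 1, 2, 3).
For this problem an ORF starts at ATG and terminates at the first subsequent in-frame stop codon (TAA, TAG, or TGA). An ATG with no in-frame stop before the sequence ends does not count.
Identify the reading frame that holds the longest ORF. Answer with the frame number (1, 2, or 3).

Frame 1: CTC ATA CTT AAC TAG TGA AGC CAT GTA AAT GGA CTA ATT GGA AAT GAG GGT TAC TGC CCC AGG TAT CTC GGT CGA GTG AAC GAC TCG — no ATG→stop ORF.
Frame 2: TCA TAC TTA ACT AGT GAA GCC ATG TAA ATG GAC TAA TTG GAA ATG AGG GTT ACT GCC CCA GGT ATC TCG GTC GAG TGA ACG ACT — ATG at 23, stop TAA at 26 → 6 nt; ATG at 29, stop TAA at 35 → 9 nt; ATG at 44, stop TGA at 77 → 36 nt.
Frame 3: CAT ACT TAA CTA GTG AAG CCA TGT AAA TGG ACT AAT TGG AAA TGA GGG TTA CTG CCC CAG GTA TCT CGG TCG AGT GAA CGA CTC — no ATG→stop ORF.
Longest ORF is 36 nt in frame 2 (positions 44–79).

2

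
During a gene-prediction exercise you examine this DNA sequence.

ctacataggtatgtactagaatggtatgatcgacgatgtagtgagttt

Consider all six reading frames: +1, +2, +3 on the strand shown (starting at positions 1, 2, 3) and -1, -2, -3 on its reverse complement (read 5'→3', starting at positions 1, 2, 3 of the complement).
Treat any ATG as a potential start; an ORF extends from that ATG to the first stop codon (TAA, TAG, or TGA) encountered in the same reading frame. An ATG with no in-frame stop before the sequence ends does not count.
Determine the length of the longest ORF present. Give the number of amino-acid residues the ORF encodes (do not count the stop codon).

2

Reverse complement (5'→3'): AAACTCACTACATCGTCGATCATACCATTCTAGTACATACCTATGTAG
Frame +1: CTA CAT AGG TAT GTA CTA GAA TGG TAT GAT CGA CGA TGT AGT GAG TTT — no ATG→stop ORF.
Frame +2: TAC ATA GGT ATG TAC TAG AAT GGT ATG ATC GAC GAT GTA GTG AGT — ATG at 11, stop TAG at 17 → 9 nt.
Frame +3: ACA TAG GTA TGT ACT AGA ATG GTA TGA TCG ACG ATG TAG TGA GTT — ATG at 21, stop TGA at 27 → 9 nt; ATG at 36, stop TAG at 39 → 6 nt.
Frame -1: AAA CTC ACT ACA TCG TCG ATC ATA CCA TTC TAG TAC ATA CCT ATG TAG — ATG at 43, stop TAG at 46 → 6 nt.
Frame -2: AAC TCA CTA CAT CGT CGA TCA TAC CAT TCT AGT ACA TAC CTA TGT — no ATG→stop ORF.
Frame -3: ACT CAC TAC ATC GTC GAT CAT ACC ATT CTA GTA CAT ACC TAT GTA — no ATG→stop ORF.
Longest: frame +2, positions 11–19, 9 nt = 3 codons = 2 aa. → 2 amino acids.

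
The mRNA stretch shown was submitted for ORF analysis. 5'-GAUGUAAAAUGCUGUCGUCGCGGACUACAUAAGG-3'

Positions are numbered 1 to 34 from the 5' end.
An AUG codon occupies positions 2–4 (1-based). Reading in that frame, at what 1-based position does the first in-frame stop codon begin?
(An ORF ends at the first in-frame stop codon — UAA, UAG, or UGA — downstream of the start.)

5

Codons from position 2: AUG (2–4), UAA (5–7).
UAA is a stop codon; it begins at position 5.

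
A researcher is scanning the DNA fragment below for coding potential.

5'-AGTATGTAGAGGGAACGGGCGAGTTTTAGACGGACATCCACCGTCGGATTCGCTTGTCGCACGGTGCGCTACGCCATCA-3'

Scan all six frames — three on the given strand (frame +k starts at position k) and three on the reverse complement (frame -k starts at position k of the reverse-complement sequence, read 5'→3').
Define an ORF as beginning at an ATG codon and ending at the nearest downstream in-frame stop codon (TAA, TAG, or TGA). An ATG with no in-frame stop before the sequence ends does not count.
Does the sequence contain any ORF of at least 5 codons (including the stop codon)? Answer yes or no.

no

Reverse complement (5'→3'): TGATGGCGTAGCGCACCGTGCGACAAGCGAATCCGACGGTGGATGTCCGTCTAAAACTCGCCCGTTCCCTCTACATACT
Frame +1: AGT ATG TAG AGG GAA CGG GCG AGT TTT AGA CGG ACA TCC ACC GTC GGA TTC GCT TGT CGC ACG GTG CGC TAC GCC ATC — ATG at 4, stop TAG at 7 → 6 nt.
Frame +2: GTA TGT AGA GGG AAC GGG CGA GTT TTA GAC GGA CAT CCA CCG TCG GAT TCG CTT GTC GCA CGG TGC GCT ACG CCA TCA — no ATG→stop ORF.
Frame +3: TAT GTA GAG GGA ACG GGC GAG TTT TAG ACG GAC ATC CAC CGT CGG ATT CGC TTG TCG CAC GGT GCG CTA CGC CAT — no ATG→stop ORF.
Frame -1: TGA TGG CGT AGC GCA CCG TGC GAC AAG CGA ATC CGA CGG TGG ATG TCC GTC TAA AAC TCG CCC GTT CCC TCT ACA TAC — ATG at 43, stop TAA at 52 → 12 nt.
Frame -2: GAT GGC GTA GCG CAC CGT GCG ACA AGC GAA TCC GAC GGT GGA TGT CCG TCT AAA ACT CGC CCG TTC CCT CTA CAT ACT — no ATG→stop ORF.
Frame -3: ATG GCG TAG CGC ACC GTG CGA CAA GCG AAT CCG ACG GTG GAT GTC CGT CTA AAA CTC GCC CGT TCC CTC TAC ATA — ATG at 3, stop TAG at 9 → 9 nt.
Largest ORF found is 4 codons < 5, so no.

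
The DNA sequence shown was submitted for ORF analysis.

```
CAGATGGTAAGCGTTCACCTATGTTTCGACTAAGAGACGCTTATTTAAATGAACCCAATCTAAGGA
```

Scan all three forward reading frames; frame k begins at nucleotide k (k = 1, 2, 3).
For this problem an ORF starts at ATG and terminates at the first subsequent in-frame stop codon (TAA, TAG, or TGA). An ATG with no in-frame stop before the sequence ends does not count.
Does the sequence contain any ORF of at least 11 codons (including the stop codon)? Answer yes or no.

no

Frame 1: CAG ATG GTA AGC GTT CAC CTA TGT TTC GAC TAA GAG ACG CTT ATT TAA ATG AAC CCA ATC TAA GGA — ATG at 4, stop TAA at 31 → 30 nt; ATG at 49, stop TAA at 61 → 15 nt.
Frame 2: AGA TGG TAA GCG TTC ACC TAT GTT TCG ACT AAG AGA CGC TTA TTT AAA TGA ACC CAA TCT AAG — no ATG→stop ORF.
Frame 3: GAT GGT AAG CGT TCA CCT ATG TTT CGA CTA AGA GAC GCT TAT TTA AAT GAA CCC AAT CTA AGG — no ATG→stop ORF.
Largest ORF found is 10 codons < 11, so no.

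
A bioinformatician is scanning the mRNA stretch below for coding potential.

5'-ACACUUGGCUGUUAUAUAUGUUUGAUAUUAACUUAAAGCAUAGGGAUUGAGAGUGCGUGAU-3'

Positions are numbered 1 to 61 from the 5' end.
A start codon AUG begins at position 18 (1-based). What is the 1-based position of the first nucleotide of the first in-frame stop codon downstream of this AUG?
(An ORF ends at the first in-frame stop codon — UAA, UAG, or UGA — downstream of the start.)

48

Codons from position 18: AUG (18–20), UUU (21–23), GAU (24–26), AUU (27–29), AAC (30–32), UUA (33–35), AAG (36–38), CAU (39–41), AGG (42–44), GAU (45–47), UGA (48–50).
UGA is a stop codon; it begins at position 48.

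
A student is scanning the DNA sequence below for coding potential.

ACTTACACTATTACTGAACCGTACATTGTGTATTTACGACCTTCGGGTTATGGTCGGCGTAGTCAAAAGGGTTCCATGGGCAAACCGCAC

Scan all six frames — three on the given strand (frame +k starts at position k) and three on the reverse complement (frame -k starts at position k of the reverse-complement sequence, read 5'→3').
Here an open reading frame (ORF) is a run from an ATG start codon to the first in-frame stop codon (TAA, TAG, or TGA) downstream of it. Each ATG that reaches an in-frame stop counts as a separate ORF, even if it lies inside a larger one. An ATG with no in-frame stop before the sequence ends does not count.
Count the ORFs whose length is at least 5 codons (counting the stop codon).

Reverse complement (5'→3'): GTGCGGTTTGCCCATGGAACCCTTTTGACTACGCCGACCATAACCCGAAGGTCGTAAATACACAATGTACGGTTCAGTAATAGTGTAAGT
Frame +1: ACT TAC ACT ATT ACT GAA CCG TAC ATT GTG TAT TTA CGA CCT TCG GGT TAT GGT CGG CGT AGT CAA AAG GGT TCC ATG GGC AAA CCG CAC — no ATG→stop ORF.
Frame +2: CTT ACA CTA TTA CTG AAC CGT ACA TTG TGT ATT TAC GAC CTT CGG GTT ATG GTC GGC GTA GTC AAA AGG GTT CCA TGG GCA AAC CGC — no ATG→stop ORF.
Frame +3: TTA CAC TAT TAC TGA ACC GTA CAT TGT GTA TTT ACG ACC TTC GGG TTA TGG TCG GCG TAG TCA AAA GGG TTC CAT GGG CAA ACC GCA — no ATG→stop ORF.
Frame -1: GTG CGG TTT GCC CAT GGA ACC CTT TTG ACT ACG CCG ACC ATA ACC CGA AGG TCG TAA ATA CAC AAT GTA CGG TTC AGT AAT AGT GTA AGT — no ATG→stop ORF.
Frame -2: TGC GGT TTG CCC ATG GAA CCC TTT TGA CTA CGC CGA CCA TAA CCC GAA GGT CGT AAA TAC ACA ATG TAC GGT TCA GTA ATA GTG TAA — ATG at 14, stop TGA at 26 → 15 nt; ATG at 65, stop TAA at 86 → 24 nt.
Frame -3: GCG GTT TGC CCA TGG AAC CCT TTT GAC TAC GCC GAC CAT AAC CCG AAG GTC GTA AAT ACA CAA TGT ACG GTT CAG TAA TAG TGT AAG — no ATG→stop ORF.
ORFs ≥ 5 codons: frame -2 14–28 (5 codons), frame -2 65–88 (8 codons). Count = 2.

2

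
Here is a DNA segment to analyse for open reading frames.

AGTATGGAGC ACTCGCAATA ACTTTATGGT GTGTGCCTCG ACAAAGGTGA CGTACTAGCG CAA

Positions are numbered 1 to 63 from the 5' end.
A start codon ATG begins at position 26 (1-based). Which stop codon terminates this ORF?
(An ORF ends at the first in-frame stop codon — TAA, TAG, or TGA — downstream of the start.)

Codons from position 26: ATG (26–28), GTG (29–31), TGT (32–34), GCC (35–37), TCG (38–40), ACA (41–43), AAG (44–46), GTG (47–49), ACG (50–52), TAC (53–55), TAG (56–58).
The first in-frame stop codon is TAG.

TAG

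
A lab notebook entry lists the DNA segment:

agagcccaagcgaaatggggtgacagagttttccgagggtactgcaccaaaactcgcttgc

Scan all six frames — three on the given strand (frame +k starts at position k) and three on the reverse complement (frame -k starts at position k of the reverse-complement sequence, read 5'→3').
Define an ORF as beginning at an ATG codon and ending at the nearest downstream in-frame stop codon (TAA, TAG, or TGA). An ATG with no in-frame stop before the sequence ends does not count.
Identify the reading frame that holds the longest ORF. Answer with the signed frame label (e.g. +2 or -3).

+3

Reverse complement (5'→3'): GCAAGCGAGTTTTGGTGCAGTACCCTCGGAAAACTCTGTCACCCCATTTCGCTTGGGCTCT
Frame +1: AGA GCC CAA GCG AAA TGG GGT GAC AGA GTT TTC CGA GGG TAC TGC ACC AAA ACT CGC TTG — no ATG→stop ORF.
Frame +2: GAG CCC AAG CGA AAT GGG GTG ACA GAG TTT TCC GAG GGT ACT GCA CCA AAA CTC GCT TGC — no ATG→stop ORF.
Frame +3: AGC CCA AGC GAA ATG GGG TGA CAG AGT TTT CCG AGG GTA CTG CAC CAA AAC TCG CTT — ATG at 15, stop TGA at 21 → 9 nt.
Frame -1: GCA AGC GAG TTT TGG TGC AGT ACC CTC GGA AAA CTC TGT CAC CCC ATT TCG CTT GGG CTC — no ATG→stop ORF.
Frame -2: CAA GCG AGT TTT GGT GCA GTA CCC TCG GAA AAC TCT GTC ACC CCA TTT CGC TTG GGC TCT — no ATG→stop ORF.
Frame -3: AAG CGA GTT TTG GTG CAG TAC CCT CGG AAA ACT CTG TCA CCC CAT TTC GCT TGG GCT — no ATG→stop ORF.
Longest ORF is 9 nt in frame +3 (positions 15–23).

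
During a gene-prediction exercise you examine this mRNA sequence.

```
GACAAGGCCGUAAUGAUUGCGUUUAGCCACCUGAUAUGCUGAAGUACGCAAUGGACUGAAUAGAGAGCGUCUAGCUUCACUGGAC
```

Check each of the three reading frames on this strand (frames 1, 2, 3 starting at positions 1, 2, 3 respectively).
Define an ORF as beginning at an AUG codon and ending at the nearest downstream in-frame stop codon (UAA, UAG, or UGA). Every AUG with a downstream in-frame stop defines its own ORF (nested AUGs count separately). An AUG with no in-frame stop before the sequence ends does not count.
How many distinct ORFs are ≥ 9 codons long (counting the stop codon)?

1

Frame 1: GAC AAG GCC GUA AUG AUU GCG UUU AGC CAC CUG AUA UGC UGA AGU ACG CAA UGG ACU GAA UAG AGA GCG UCU AGC UUC ACU GGA — AUG at 13, stop UGA at 40 → 30 nt.
Frame 2: ACA AGG CCG UAA UGA UUG CGU UUA GCC ACC UGA UAU GCU GAA GUA CGC AAU GGA CUG AAU AGA GAG CGU CUA GCU UCA CUG GAC — no AUG→stop ORF.
Frame 3: CAA GGC CGU AAU GAU UGC GUU UAG CCA CCU GAU AUG CUG AAG UAC GCA AUG GAC UGA AUA GAG AGC GUC UAG CUU CAC UGG — AUG at 36, stop UGA at 57 → 24 nt; AUG at 51, stop UGA at 57 → 9 nt.
ORFs ≥ 9 codons: frame 1 13–42 (10 codons). Count = 1.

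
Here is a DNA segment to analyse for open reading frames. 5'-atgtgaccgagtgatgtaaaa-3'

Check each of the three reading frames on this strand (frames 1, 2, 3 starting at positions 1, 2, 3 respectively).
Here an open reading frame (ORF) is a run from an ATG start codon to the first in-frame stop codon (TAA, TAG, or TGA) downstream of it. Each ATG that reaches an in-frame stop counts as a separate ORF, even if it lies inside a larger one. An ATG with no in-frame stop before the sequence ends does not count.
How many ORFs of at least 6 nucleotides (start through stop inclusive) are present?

Frame 1: ATG TGA CCG AGT GAT GTA AAA — ATG at 1, stop TGA at 4 → 6 nt.
Frame 2: TGT GAC CGA GTG ATG TAA — ATG at 14, stop TAA at 17 → 6 nt.
Frame 3: GTG ACC GAG TGA TGT AAA — no ATG→stop ORF.
ORFs ≥ 6 nucleotides: frame 1 1–6 (6 nucleotides), frame 2 14–19 (6 nucleotides). Count = 2.

2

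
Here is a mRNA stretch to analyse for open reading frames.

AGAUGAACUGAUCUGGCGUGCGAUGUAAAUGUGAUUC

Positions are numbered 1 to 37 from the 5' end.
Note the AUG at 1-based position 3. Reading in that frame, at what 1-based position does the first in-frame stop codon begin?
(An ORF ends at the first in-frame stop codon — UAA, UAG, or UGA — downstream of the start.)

9

Codons from position 3: AUG (3–5), AAC (6–8), UGA (9–11).
UGA is a stop codon; it begins at position 9.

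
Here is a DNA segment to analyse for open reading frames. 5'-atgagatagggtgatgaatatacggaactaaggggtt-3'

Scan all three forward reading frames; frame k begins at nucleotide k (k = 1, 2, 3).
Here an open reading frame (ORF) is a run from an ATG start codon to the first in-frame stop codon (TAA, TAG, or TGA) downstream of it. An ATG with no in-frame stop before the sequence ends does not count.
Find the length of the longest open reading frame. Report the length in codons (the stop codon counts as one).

Frame 1: ATG AGA TAG GGT GAT GAA TAT ACG GAA CTA AGG GGT — ATG at 1, stop TAG at 7 → 9 nt.
Frame 2: TGA GAT AGG GTG ATG AAT ATA CGG AAC TAA GGG GTT — ATG at 14, stop TAA at 29 → 18 nt.
Frame 3: GAG ATA GGG TGA TGA ATA TAC GGA ACT AAG GGG — no ATG→stop ORF.
Longest: frame 2, positions 14–31, 18 nt = 6 codons = 5 aa. → 6 codons.

6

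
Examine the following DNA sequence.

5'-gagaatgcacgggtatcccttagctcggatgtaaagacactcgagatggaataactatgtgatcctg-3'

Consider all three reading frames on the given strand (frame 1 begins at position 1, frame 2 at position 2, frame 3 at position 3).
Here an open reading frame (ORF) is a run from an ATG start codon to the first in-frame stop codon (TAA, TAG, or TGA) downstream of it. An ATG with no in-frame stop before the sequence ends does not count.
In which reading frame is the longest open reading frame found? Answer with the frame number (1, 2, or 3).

2

Frame 1: GAG AAT GCA CGG GTA TCC CTT AGC TCG GAT GTA AAG ACA CTC GAG ATG GAA TAA CTA TGT GAT CCT — ATG at 46, stop TAA at 52 → 9 nt.
Frame 2: AGA ATG CAC GGG TAT CCC TTA GCT CGG ATG TAA AGA CAC TCG AGA TGG AAT AAC TAT GTG ATC CTG — ATG at 5, stop TAA at 32 → 30 nt; ATG at 29, stop TAA at 32 → 6 nt.
Frame 3: GAA TGC ACG GGT ATC CCT TAG CTC GGA TGT AAA GAC ACT CGA GAT GGA ATA ACT ATG TGA TCC — ATG at 57, stop TGA at 60 → 6 nt.
Longest ORF is 30 nt in frame 2 (positions 5–34).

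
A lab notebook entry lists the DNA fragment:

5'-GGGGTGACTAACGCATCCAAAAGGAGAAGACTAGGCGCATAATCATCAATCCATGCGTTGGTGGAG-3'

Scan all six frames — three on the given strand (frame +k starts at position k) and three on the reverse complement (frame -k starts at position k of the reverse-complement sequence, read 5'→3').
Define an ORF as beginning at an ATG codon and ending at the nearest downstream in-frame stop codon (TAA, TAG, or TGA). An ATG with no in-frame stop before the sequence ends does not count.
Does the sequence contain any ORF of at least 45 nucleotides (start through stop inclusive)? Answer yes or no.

Reverse complement (5'→3'): CTCCACCAACGCATGGATTGATGATTATGCGCCTAGTCTTCTCCTTTTGGATGCGTTAGTCACCCC
Frame +1: GGG GTG ACT AAC GCA TCC AAA AGG AGA AGA CTA GGC GCA TAA TCA TCA ATC CAT GCG TTG GTG GAG — no ATG→stop ORF.
Frame +2: GGG TGA CTA ACG CAT CCA AAA GGA GAA GAC TAG GCG CAT AAT CAT CAA TCC ATG CGT TGG TGG — no ATG→stop ORF.
Frame +3: GGT GAC TAA CGC ATC CAA AAG GAG AAG ACT AGG CGC ATA ATC ATC AAT CCA TGC GTT GGT GGA — no ATG→stop ORF.
Frame -1: CTC CAC CAA CGC ATG GAT TGA TGA TTA TGC GCC TAG TCT TCT CCT TTT GGA TGC GTT AGT CAC CCC — ATG at 13, stop TGA at 19 → 9 nt.
Frame -2: TCC ACC AAC GCA TGG ATT GAT GAT TAT GCG CCT AGT CTT CTC CTT TTG GAT GCG TTA GTC ACC — no ATG→stop ORF.
Frame -3: CCA CCA ACG CAT GGA TTG ATG ATT ATG CGC CTA GTC TTC TCC TTT TGG ATG CGT TAG TCA CCC — ATG at 21, stop TAG at 57 → 39 nt; ATG at 27, stop TAG at 57 → 33 nt; ATG at 51, stop TAG at 57 → 9 nt.
Largest ORF found is 39 nucleotides < 45, so no.

no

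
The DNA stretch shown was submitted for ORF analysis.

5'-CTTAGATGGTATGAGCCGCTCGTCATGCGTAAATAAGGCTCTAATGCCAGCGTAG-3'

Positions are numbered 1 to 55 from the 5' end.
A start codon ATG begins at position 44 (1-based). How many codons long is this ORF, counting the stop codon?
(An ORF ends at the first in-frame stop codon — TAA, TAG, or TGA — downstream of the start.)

4

Codons from position 44: ATG (44–46), CCA (47–49), GCG (50–52), TAG (53–55).
TAG is the first in-frame stop; that's 4 codons including the stop.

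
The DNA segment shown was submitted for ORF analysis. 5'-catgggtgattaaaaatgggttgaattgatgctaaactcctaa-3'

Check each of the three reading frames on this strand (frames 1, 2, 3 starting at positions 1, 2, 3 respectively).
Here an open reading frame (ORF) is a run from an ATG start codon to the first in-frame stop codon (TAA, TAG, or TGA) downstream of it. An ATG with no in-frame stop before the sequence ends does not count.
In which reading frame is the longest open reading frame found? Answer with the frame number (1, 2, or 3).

Frame 1: CAT GGG TGA TTA AAA ATG GGT TGA ATT GAT GCT AAA CTC CTA — ATG at 16, stop TGA at 22 → 9 nt.
Frame 2: ATG GGT GAT TAA AAA TGG GTT GAA TTG ATG CTA AAC TCC TAA — ATG at 2, stop TAA at 11 → 12 nt; ATG at 29, stop TAA at 41 → 15 nt.
Frame 3: TGG GTG ATT AAA AAT GGG TTG AAT TGA TGC TAA ACT CCT — no ATG→stop ORF.
Longest ORF is 15 nt in frame 2 (positions 29–43).

2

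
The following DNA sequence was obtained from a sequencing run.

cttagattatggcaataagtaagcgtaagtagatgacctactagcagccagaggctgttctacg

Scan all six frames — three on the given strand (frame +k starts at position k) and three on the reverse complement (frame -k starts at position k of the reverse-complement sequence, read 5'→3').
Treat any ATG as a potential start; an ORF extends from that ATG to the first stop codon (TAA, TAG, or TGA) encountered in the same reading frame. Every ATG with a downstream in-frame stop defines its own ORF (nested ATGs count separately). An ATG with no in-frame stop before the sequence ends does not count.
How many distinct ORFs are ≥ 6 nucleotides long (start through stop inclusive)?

2

Reverse complement (5'→3'): CGTAGAACAGCCTCTGGCTGCTAGTAGGTCATCTACTTACGCTTACTTATTGCCATAATCTAAG
Frame +1: CTT AGA TTA TGG CAA TAA GTA AGC GTA AGT AGA TGA CCT ACT AGC AGC CAG AGG CTG TTC TAC — no ATG→stop ORF.
Frame +2: TTA GAT TAT GGC AAT AAG TAA GCG TAA GTA GAT GAC CTA CTA GCA GCC AGA GGC TGT TCT ACG — no ATG→stop ORF.
Frame +3: TAG ATT ATG GCA ATA AGT AAG CGT AAG TAG ATG ACC TAC TAG CAG CCA GAG GCT GTT CTA — ATG at 9, stop TAG at 30 → 24 nt; ATG at 33, stop TAG at 42 → 12 nt.
Frame -1: CGT AGA ACA GCC TCT GGC TGC TAG TAG GTC ATC TAC TTA CGC TTA CTT ATT GCC ATA ATC TAA — no ATG→stop ORF.
Frame -2: GTA GAA CAG CCT CTG GCT GCT AGT AGG TCA TCT ACT TAC GCT TAC TTA TTG CCA TAA TCT AAG — no ATG→stop ORF.
Frame -3: TAG AAC AGC CTC TGG CTG CTA GTA GGT CAT CTA CTT ACG CTT ACT TAT TGC CAT AAT CTA — no ATG→stop ORF.
ORFs ≥ 6 nucleotides: frame +3 9–32 (24 nucleotides), frame +3 33–44 (12 nucleotides). Count = 2.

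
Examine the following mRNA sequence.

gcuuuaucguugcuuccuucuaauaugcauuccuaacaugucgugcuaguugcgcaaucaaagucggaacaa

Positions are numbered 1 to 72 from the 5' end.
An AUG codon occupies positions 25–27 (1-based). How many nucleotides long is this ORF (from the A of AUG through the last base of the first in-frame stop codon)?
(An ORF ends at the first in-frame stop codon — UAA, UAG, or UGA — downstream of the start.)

12

Codons from position 25: AUG (25–27), CAU (28–30), UCC (31–33), UAA (34–36).
UAA is the first in-frame stop; ORF spans 25–36, 12 nucleotides.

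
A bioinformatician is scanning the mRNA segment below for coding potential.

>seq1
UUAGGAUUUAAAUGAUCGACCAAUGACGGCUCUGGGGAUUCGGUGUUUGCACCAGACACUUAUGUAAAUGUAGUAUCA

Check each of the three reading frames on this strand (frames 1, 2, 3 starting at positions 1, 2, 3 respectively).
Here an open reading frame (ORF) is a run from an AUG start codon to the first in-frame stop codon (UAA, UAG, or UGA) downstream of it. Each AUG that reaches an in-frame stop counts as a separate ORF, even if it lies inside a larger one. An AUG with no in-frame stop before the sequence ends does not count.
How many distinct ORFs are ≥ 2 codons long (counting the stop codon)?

Frame 1: UUA GGA UUU AAA UGA UCG ACC AAU GAC GGC UCU GGG GAU UCG GUG UUU GCA CCA GAC ACU UAU GUA AAU GUA GUA UCA — no AUG→stop ORF.
Frame 2: UAG GAU UUA AAU GAU CGA CCA AUG ACG GCU CUG GGG AUU CGG UGU UUG CAC CAG ACA CUU AUG UAA AUG UAG UAU — AUG at 23, stop UAA at 65 → 45 nt; AUG at 62, stop UAA at 65 → 6 nt; AUG at 68, stop UAG at 71 → 6 nt.
Frame 3: AGG AUU UAA AUG AUC GAC CAA UGA CGG CUC UGG GGA UUC GGU GUU UGC ACC AGA CAC UUA UGU AAA UGU AGU AUC — AUG at 12, stop UGA at 24 → 15 nt.
ORFs ≥ 2 codons: frame 2 23–67 (15 codons), frame 2 62–67 (2 codons), frame 2 68–73 (2 codons), frame 3 12–26 (5 codons). Count = 4.

4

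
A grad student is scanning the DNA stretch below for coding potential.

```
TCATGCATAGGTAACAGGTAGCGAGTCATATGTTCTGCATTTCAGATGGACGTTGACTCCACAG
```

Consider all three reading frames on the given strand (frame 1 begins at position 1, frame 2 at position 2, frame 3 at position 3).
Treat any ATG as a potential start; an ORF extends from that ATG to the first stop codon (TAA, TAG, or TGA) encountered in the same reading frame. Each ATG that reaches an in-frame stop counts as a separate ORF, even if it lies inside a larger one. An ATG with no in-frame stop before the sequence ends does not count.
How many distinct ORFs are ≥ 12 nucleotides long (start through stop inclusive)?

2

Frame 1: TCA TGC ATA GGT AAC AGG TAG CGA GTC ATA TGT TCT GCA TTT CAG ATG GAC GTT GAC TCC ACA — no ATG→stop ORF.
Frame 2: CAT GCA TAG GTA ACA GGT AGC GAG TCA TAT GTT CTG CAT TTC AGA TGG ACG TTG ACT CCA CAG — no ATG→stop ORF.
Frame 3: ATG CAT AGG TAA CAG GTA GCG AGT CAT ATG TTC TGC ATT TCA GAT GGA CGT TGA CTC CAC — ATG at 3, stop TAA at 12 → 12 nt; ATG at 30, stop TGA at 54 → 27 nt.
ORFs ≥ 12 nucleotides: frame 3 3–14 (12 nucleotides), frame 3 30–56 (27 nucleotides). Count = 2.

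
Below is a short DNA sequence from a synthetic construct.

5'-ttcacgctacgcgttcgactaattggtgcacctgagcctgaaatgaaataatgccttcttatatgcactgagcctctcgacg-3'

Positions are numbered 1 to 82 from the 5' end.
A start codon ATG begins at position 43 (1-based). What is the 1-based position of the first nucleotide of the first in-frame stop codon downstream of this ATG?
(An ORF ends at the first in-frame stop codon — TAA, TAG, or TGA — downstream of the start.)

49

Codons from position 43: ATG (43–45), AAA (46–48), TAA (49–51).
TAA is a stop codon; it begins at position 49.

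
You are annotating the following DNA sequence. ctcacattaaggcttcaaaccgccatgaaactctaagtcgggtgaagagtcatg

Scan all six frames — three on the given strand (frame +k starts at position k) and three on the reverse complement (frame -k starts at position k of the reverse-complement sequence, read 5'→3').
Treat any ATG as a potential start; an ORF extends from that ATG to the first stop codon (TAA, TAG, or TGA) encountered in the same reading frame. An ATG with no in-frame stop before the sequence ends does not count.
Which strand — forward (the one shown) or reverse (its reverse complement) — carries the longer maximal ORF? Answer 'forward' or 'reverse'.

reverse

Reverse complement (5'→3'): CATGACTCTTCACCCGACTTAGAGTTTCATGGCGGTTTGAAGCCTTAATGTGAG
Frame +1: CTC ACA TTA AGG CTT CAA ACC GCC ATG AAA CTC TAA GTC GGG TGA AGA GTC ATG — ATG at 25, stop TAA at 34 → 12 nt.
Frame +2: TCA CAT TAA GGC TTC AAA CCG CCA TGA AAC TCT AAG TCG GGT GAA GAG TCA — no ATG→stop ORF.
Frame +3: CAC ATT AAG GCT TCA AAC CGC CAT GAA ACT CTA AGT CGG GTG AAG AGT CAT — no ATG→stop ORF.
Frame -1: CAT GAC TCT TCA CCC GAC TTA GAG TTT CAT GGC GGT TTG AAG CCT TAA TGT GAG — no ATG→stop ORF.
Frame -2: ATG ACT CTT CAC CCG ACT TAG AGT TTC ATG GCG GTT TGA AGC CTT AAT GTG — ATG at 2, stop TAG at 20 → 21 nt; ATG at 29, stop TGA at 38 → 12 nt.
Frame -3: TGA CTC TTC ACC CGA CTT AGA GTT TCA TGG CGG TTT GAA GCC TTA ATG TGA — ATG at 48, stop TGA at 51 → 6 nt.
Forward-strand max 12 nt; reverse-strand max 21 nt. The reverse strand has the longer ORF.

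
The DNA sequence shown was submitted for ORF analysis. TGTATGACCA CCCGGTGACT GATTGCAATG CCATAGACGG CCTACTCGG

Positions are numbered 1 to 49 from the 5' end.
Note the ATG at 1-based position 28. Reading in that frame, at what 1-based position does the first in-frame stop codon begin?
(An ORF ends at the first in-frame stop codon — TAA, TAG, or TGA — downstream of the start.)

Codons from position 28: ATG (28–30), CCA (31–33), TAG (34–36).
TAG is a stop codon; it begins at position 34.

34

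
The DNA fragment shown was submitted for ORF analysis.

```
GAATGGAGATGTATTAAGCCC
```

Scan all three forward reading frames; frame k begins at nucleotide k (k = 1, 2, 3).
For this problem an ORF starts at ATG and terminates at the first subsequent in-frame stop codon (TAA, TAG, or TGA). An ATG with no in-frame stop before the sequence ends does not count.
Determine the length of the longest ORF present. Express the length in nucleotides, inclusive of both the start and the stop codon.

15

Frame 1: GAA TGG AGA TGT ATT AAG CCC — no ATG→stop ORF.
Frame 2: AAT GGA GAT GTA TTA AGC — no ATG→stop ORF.
Frame 3: ATG GAG ATG TAT TAA GCC — ATG at 3, stop TAA at 15 → 15 nt; ATG at 9, stop TAA at 15 → 9 nt.
Longest: frame 3, positions 3–17, 15 nt = 5 codons = 4 aa. → 15 nucleotides.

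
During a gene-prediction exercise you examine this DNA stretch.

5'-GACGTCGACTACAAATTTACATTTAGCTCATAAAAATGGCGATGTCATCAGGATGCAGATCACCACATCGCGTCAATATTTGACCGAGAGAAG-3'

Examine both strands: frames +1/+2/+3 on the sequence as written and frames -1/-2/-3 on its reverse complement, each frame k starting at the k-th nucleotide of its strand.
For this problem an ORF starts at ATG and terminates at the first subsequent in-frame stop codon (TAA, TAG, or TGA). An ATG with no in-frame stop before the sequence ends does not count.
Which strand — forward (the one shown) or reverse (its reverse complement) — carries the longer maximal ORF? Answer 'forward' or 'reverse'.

Reverse complement (5'→3'): CTTCTCTCGGTCAAATATTGACGCGATGTGGTGATCTGCATCCTGATGACATCGCCATTTTTATGAGCTAAATGTAAATTTGTAGTCGACGTC
Frame +1: GAC GTC GAC TAC AAA TTT ACA TTT AGC TCA TAA AAA TGG CGA TGT CAT CAG GAT GCA GAT CAC CAC ATC GCG TCA ATA TTT GAC CGA GAG AAG — no ATG→stop ORF.
Frame +2: ACG TCG ACT ACA AAT TTA CAT TTA GCT CAT AAA AAT GGC GAT GTC ATC AGG ATG CAG ATC ACC ACA TCG CGT CAA TAT TTG ACC GAG AGA — no ATG→stop ORF.
Frame +3: CGT CGA CTA CAA ATT TAC ATT TAG CTC ATA AAA ATG GCG ATG TCA TCA GGA TGC AGA TCA CCA CAT CGC GTC AAT ATT TGA CCG AGA GAA — ATG at 36, stop TGA at 81 → 48 nt; ATG at 42, stop TGA at 81 → 42 nt.
Frame -1: CTT CTC TCG GTC AAA TAT TGA CGC GAT GTG GTG ATC TGC ATC CTG ATG ACA TCG CCA TTT TTA TGA GCT AAA TGT AAA TTT GTA GTC GAC GTC — ATG at 46, stop TGA at 64 → 21 nt.
Frame -2: TTC TCT CGG TCA AAT ATT GAC GCG ATG TGG TGA TCT GCA TCC TGA TGA CAT CGC CAT TTT TAT GAG CTA AAT GTA AAT TTG TAG TCG ACG — ATG at 26, stop TGA at 32 → 9 nt.
Frame -3: TCT CTC GGT CAA ATA TTG ACG CGA TGT GGT GAT CTG CAT CCT GAT GAC ATC GCC ATT TTT ATG AGC TAA ATG TAA ATT TGT AGT CGA CGT — ATG at 63, stop TAA at 69 → 9 nt; ATG at 72, stop TAA at 75 → 6 nt.
Forward-strand max 48 nt; reverse-strand max 21 nt. The forward strand has the longer ORF.

forward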